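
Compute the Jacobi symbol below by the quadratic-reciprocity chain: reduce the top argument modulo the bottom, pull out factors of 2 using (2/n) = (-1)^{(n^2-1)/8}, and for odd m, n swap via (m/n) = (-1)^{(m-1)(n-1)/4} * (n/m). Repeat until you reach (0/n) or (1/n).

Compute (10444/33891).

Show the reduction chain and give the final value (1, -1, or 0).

factor out 2^2: 10444 = 2^2·2611; with 33891 mod 8 = 3, (2/33891) = -1; sign now +1; continue with (2611/33891)
flip (2611/33891) -> (33891/2611): both odd, 2611 mod 4 = 3, 33891 mod 4 = 3, so the flip contributes -1; sign now -1
(33891/2611): 33891 mod 2611 = 2559, so (33891/2611) = (2559/2611)
flip (2559/2611) -> (2611/2559): both odd, 2559 mod 4 = 3, 2611 mod 4 = 3, so the flip contributes -1; sign now +1
(2611/2559): 2611 mod 2559 = 52, so (2611/2559) = (52/2559)
factor out 2^2: 52 = 2^2·13; with 2559 mod 8 = 7, (2/2559) = +1; sign now +1; continue with (13/2559)
flip (13/2559) -> (2559/13): both odd, 13 mod 4 = 1, 2559 mod 4 = 3, so the flip contributes +1; sign now +1
(2559/13): 2559 mod 13 = 11, so (2559/13) = (11/13)
flip (11/13) -> (13/11): both odd, 11 mod 4 = 3, 13 mod 4 = 1, so the flip contributes +1; sign now +1
(13/11): 13 mod 11 = 2, so (13/11) = (2/11)
factor out 2^1: 2 = 2^1·1; with 11 mod 8 = 3, (2/11) = -1; sign now -1; continue with (1/11)
reached (1/11) = 1, so the symbol is -1

-1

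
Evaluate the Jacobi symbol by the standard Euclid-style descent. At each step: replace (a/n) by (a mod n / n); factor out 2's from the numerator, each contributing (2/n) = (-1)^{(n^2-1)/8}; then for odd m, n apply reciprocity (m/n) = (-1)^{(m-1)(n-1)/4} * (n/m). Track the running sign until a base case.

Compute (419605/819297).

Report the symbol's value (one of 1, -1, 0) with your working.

reciprocity: (419605/819297) = +1·(819297/419605) since 419605 mod 4 = 1, 819297 mod 4 = 1; sign now +1
(819297/419605) = (399692/419605)   [reduce mod 419605]
399692 = 2^2·99923; (2/419605) = -1 since 419605 mod 8 = 5, so (399692/419605) = (-1)^2·(99923/419605); sign now +1
reciprocity: (99923/419605) = +1·(419605/99923) since 99923 mod 4 = 3, 419605 mod 4 = 1; sign now +1
(419605/99923) = (19913/99923)   [reduce mod 99923]
reciprocity: (19913/99923) = +1·(99923/19913) since 19913 mod 4 = 1, 99923 mod 4 = 3; sign now +1
(99923/19913) = (358/19913)   [reduce mod 19913]
358 = 2^1·179; (2/19913) = +1 since 19913 mod 8 = 1, so (358/19913) = (+1)^1·(179/19913); sign now +1
reciprocity: (179/19913) = +1·(19913/179) since 179 mod 4 = 3, 19913 mod 4 = 1; sign now +1
(19913/179) = (44/179)   [reduce mod 179]
44 = 2^2·11; (2/179) = -1 since 179 mod 8 = 3, so (44/179) = (-1)^2·(11/179); sign now +1
reciprocity: (11/179) = -1·(179/11) since 11 mod 4 = 3, 179 mod 4 = 3; sign now -1
(179/11) = (3/11)   [reduce mod 11]
reciprocity: (3/11) = -1·(11/3) since 3 mod 4 = 3, 11 mod 4 = 3; sign now +1
(11/3) = (2/3)   [reduce mod 3]
2 = 2^1·1; (2/3) = -1 since 3 mod 8 = 3, so (2/3) = (-1)^1·(1/3); sign now -1
(1/3) = 1; final value = sign = -1

-1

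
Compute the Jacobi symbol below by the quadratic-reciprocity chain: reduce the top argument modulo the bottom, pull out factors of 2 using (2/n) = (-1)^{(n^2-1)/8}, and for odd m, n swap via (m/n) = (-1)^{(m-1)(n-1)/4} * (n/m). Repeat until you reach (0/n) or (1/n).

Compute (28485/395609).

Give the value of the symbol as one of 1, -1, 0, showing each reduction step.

1

reciprocity: (28485/395609) = +1·(395609/28485) since 28485 mod 4 = 1, 395609 mod 4 = 1; sign now +1
(395609/28485) = (25304/28485)   [reduce mod 28485]
25304 = 2^3·3163; (2/28485) = -1 since 28485 mod 8 = 5, so (25304/28485) = (-1)^3·(3163/28485); sign now -1
reciprocity: (3163/28485) = +1·(28485/3163) since 3163 mod 4 = 3, 28485 mod 4 = 1; sign now -1
(28485/3163) = (18/3163)   [reduce mod 3163]
18 = 2^1·9; (2/3163) = -1 since 3163 mod 8 = 3, so (18/3163) = (-1)^1·(9/3163); sign now +1
reciprocity: (9/3163) = +1·(3163/9) since 9 mod 4 = 1, 3163 mod 4 = 3; sign now +1
(3163/9) = (4/9)   [reduce mod 9]
4 = 2^2·1; (2/9) = +1 since 9 mod 8 = 1, so (4/9) = (+1)^2·(1/9); sign now +1
(1/9) = 1; final value = sign = +1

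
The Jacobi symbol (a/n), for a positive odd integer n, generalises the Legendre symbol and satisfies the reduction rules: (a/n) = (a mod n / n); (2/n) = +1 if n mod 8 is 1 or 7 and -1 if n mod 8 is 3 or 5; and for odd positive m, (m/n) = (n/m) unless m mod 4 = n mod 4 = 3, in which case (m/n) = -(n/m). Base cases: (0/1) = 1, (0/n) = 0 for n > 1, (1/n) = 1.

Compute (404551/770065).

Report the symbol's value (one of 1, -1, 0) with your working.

flip (404551/770065) -> (770065/404551): both odd, 404551 mod 4 = 3, 770065 mod 4 = 1, so the flip contributes +1; sign now +1
(770065/404551): 770065 mod 404551 = 365514, so (770065/404551) = (365514/404551)
factor out 2^1: 365514 = 2^1·182757; with 404551 mod 8 = 7, (2/404551) = +1; sign now +1; continue with (182757/404551)
flip (182757/404551) -> (404551/182757): both odd, 182757 mod 4 = 1, 404551 mod 4 = 3, so the flip contributes +1; sign now +1
(404551/182757): 404551 mod 182757 = 39037, so (404551/182757) = (39037/182757)
flip (39037/182757) -> (182757/39037): both odd, 39037 mod 4 = 1, 182757 mod 4 = 1, so the flip contributes +1; sign now +1
(182757/39037): 182757 mod 39037 = 26609, so (182757/39037) = (26609/39037)
flip (26609/39037) -> (39037/26609): both odd, 26609 mod 4 = 1, 39037 mod 4 = 1, so the flip contributes +1; sign now +1
(39037/26609): 39037 mod 26609 = 12428, so (39037/26609) = (12428/26609)
factor out 2^2: 12428 = 2^2·3107; with 26609 mod 8 = 1, (2/26609) = +1; sign now +1; continue with (3107/26609)
flip (3107/26609) -> (26609/3107): both odd, 3107 mod 4 = 3, 26609 mod 4 = 1, so the flip contributes +1; sign now +1
(26609/3107): 26609 mod 3107 = 1753, so (26609/3107) = (1753/3107)
flip (1753/3107) -> (3107/1753): both odd, 1753 mod 4 = 1, 3107 mod 4 = 3, so the flip contributes +1; sign now +1
(3107/1753): 3107 mod 1753 = 1354, so (3107/1753) = (1354/1753)
factor out 2^1: 1354 = 2^1·677; with 1753 mod 8 = 1, (2/1753) = +1; sign now +1; continue with (677/1753)
flip (677/1753) -> (1753/677): both odd, 677 mod 4 = 1, 1753 mod 4 = 1, so the flip contributes +1; sign now +1
(1753/677): 1753 mod 677 = 399, so (1753/677) = (399/677)
flip (399/677) -> (677/399): both odd, 399 mod 4 = 3, 677 mod 4 = 1, so the flip contributes +1; sign now +1
(677/399): 677 mod 399 = 278, so (677/399) = (278/399)
factor out 2^1: 278 = 2^1·139; with 399 mod 8 = 7, (2/399) = +1; sign now +1; continue with (139/399)
flip (139/399) -> (399/139): both odd, 139 mod 4 = 3, 399 mod 4 = 3, so the flip contributes -1; sign now -1
(399/139): 399 mod 139 = 121, so (399/139) = (121/139)
flip (121/139) -> (139/121): both odd, 121 mod 4 = 1, 139 mod 4 = 3, so the flip contributes +1; sign now -1
(139/121): 139 mod 121 = 18, so (139/121) = (18/121)
factor out 2^1: 18 = 2^1·9; with 121 mod 8 = 1, (2/121) = +1; sign now -1; continue with (9/121)
flip (9/121) -> (121/9): both odd, 9 mod 4 = 1, 121 mod 4 = 1, so the flip contributes +1; sign now -1
(121/9): 121 mod 9 = 4, so (121/9) = (4/9)
factor out 2^2: 4 = 2^2·1; with 9 mod 8 = 1, (2/9) = +1; sign now -1; continue with (1/9)
reached (1/9) = 1, so the symbol is -1

-1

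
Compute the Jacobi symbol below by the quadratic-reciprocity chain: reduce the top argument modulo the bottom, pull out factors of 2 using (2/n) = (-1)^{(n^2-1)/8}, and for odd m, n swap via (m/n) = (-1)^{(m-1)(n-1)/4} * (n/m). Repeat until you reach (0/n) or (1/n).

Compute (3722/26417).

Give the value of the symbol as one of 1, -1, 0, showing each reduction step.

3722 = 2^1·1861; (2/26417) = +1 since 26417 mod 8 = 1, so (3722/26417) = (+1)^1·(1861/26417); sign now +1
reciprocity: (1861/26417) = +1·(26417/1861) since 1861 mod 4 = 1, 26417 mod 4 = 1; sign now +1
(26417/1861) = (363/1861)   [reduce mod 1861]
reciprocity: (363/1861) = +1·(1861/363) since 363 mod 4 = 3, 1861 mod 4 = 1; sign now +1
(1861/363) = (46/363)   [reduce mod 363]
46 = 2^1·23; (2/363) = -1 since 363 mod 8 = 3, so (46/363) = (-1)^1·(23/363); sign now -1
reciprocity: (23/363) = -1·(363/23) since 23 mod 4 = 3, 363 mod 4 = 3; sign now +1
(363/23) = (18/23)   [reduce mod 23]
18 = 2^1·9; (2/23) = +1 since 23 mod 8 = 7, so (18/23) = (+1)^1·(9/23); sign now +1
reciprocity: (9/23) = +1·(23/9) since 9 mod 4 = 1, 23 mod 4 = 3; sign now +1
(23/9) = (5/9)   [reduce mod 9]
reciprocity: (5/9) = +1·(9/5) since 5 mod 4 = 1, 9 mod 4 = 1; sign now +1
(9/5) = (4/5)   [reduce mod 5]
4 = 2^2·1; (2/5) = -1 since 5 mod 8 = 5, so (4/5) = (-1)^2·(1/5); sign now +1
(1/5) = 1; final value = sign = +1

1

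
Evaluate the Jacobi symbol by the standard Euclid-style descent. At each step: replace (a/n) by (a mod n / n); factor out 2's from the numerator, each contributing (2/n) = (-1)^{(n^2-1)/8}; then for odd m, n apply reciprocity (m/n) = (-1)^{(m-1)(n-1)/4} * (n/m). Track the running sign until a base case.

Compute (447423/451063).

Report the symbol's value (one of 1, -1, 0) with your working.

flip (447423/451063) -> (451063/447423): both odd, 447423 mod 4 = 3, 451063 mod 4 = 3, so the flip contributes -1; sign now -1
(451063/447423): 451063 mod 447423 = 3640, so (451063/447423) = (3640/447423)
factor out 2^3: 3640 = 2^3·455; with 447423 mod 8 = 7, (2/447423) = +1; sign now -1; continue with (455/447423)
flip (455/447423) -> (447423/455): both odd, 455 mod 4 = 3, 447423 mod 4 = 3, so the flip contributes -1; sign now +1
(447423/455): 447423 mod 455 = 158, so (447423/455) = (158/455)
factor out 2^1: 158 = 2^1·79; with 455 mod 8 = 7, (2/455) = +1; sign now +1; continue with (79/455)
flip (79/455) -> (455/79): both odd, 79 mod 4 = 3, 455 mod 4 = 3, so the flip contributes -1; sign now -1
(455/79): 455 mod 79 = 60, so (455/79) = (60/79)
factor out 2^2: 60 = 2^2·15; with 79 mod 8 = 7, (2/79) = +1; sign now -1; continue with (15/79)
flip (15/79) -> (79/15): both odd, 15 mod 4 = 3, 79 mod 4 = 3, so the flip contributes -1; sign now +1
(79/15): 79 mod 15 = 4, so (79/15) = (4/15)
factor out 2^2: 4 = 2^2·1; with 15 mod 8 = 7, (2/15) = +1; sign now +1; continue with (1/15)
reached (1/15) = 1, so the symbol is +1

1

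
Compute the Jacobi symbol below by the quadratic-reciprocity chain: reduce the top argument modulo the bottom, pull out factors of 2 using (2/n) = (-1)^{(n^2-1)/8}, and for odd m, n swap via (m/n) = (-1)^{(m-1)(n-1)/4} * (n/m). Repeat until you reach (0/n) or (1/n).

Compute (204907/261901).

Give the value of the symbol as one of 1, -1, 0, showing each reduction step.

reciprocity: (204907/261901) = +1·(261901/204907) since 204907 mod 4 = 3, 261901 mod 4 = 1; sign now +1
(261901/204907) = (56994/204907)   [reduce mod 204907]
56994 = 2^1·28497; (2/204907) = -1 since 204907 mod 8 = 3, so (56994/204907) = (-1)^1·(28497/204907); sign now -1
reciprocity: (28497/204907) = +1·(204907/28497) since 28497 mod 4 = 1, 204907 mod 4 = 3; sign now -1
(204907/28497) = (5428/28497)   [reduce mod 28497]
5428 = 2^2·1357; (2/28497) = +1 since 28497 mod 8 = 1, so (5428/28497) = (+1)^2·(1357/28497); sign now -1
reciprocity: (1357/28497) = +1·(28497/1357) since 1357 mod 4 = 1, 28497 mod 4 = 1; sign now -1
(28497/1357) = (0/1357)   [reduce mod 1357]
(0/1357) = 0   [gcd(a, n) > 1]; final value = 0

0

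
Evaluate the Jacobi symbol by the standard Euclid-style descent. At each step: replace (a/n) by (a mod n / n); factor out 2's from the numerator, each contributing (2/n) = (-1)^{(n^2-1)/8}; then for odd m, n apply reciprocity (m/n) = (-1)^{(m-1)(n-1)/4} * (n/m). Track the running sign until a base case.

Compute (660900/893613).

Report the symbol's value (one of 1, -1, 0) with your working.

0

factor out 2^2: 660900 = 2^2·165225; with 893613 mod 8 = 5, (2/893613) = -1; sign now +1; continue with (165225/893613)
flip (165225/893613) -> (893613/165225): both odd, 165225 mod 4 = 1, 893613 mod 4 = 1, so the flip contributes +1; sign now +1
(893613/165225): 893613 mod 165225 = 67488, so (893613/165225) = (67488/165225)
factor out 2^5: 67488 = 2^5·2109; with 165225 mod 8 = 1, (2/165225) = +1; sign now +1; continue with (2109/165225)
flip (2109/165225) -> (165225/2109): both odd, 2109 mod 4 = 1, 165225 mod 4 = 1, so the flip contributes +1; sign now +1
(165225/2109): 165225 mod 2109 = 723, so (165225/2109) = (723/2109)
flip (723/2109) -> (2109/723): both odd, 723 mod 4 = 3, 2109 mod 4 = 1, so the flip contributes +1; sign now +1
(2109/723): 2109 mod 723 = 663, so (2109/723) = (663/723)
flip (663/723) -> (723/663): both odd, 663 mod 4 = 3, 723 mod 4 = 3, so the flip contributes -1; sign now -1
(723/663): 723 mod 663 = 60, so (723/663) = (60/663)
factor out 2^2: 60 = 2^2·15; with 663 mod 8 = 7, (2/663) = +1; sign now -1; continue with (15/663)
flip (15/663) -> (663/15): both odd, 15 mod 4 = 3, 663 mod 4 = 3, so the flip contributes -1; sign now +1
(663/15): 663 mod 15 = 3, so (663/15) = (3/15)
flip (3/15) -> (15/3): both odd, 3 mod 4 = 3, 15 mod 4 = 3, so the flip contributes -1; sign now -1
(15/3): 15 mod 3 = 0, so (15/3) = (0/3)
reached (0/3); gcd(a, n) > 1, so (0/3) = 0 and the symbol is 0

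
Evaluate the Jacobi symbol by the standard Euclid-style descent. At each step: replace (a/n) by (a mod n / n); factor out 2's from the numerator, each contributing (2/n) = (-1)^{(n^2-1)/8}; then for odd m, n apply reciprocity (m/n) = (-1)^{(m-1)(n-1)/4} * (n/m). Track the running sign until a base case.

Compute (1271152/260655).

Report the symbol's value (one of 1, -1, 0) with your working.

-1

(1271152/260655) = (228532/260655)   [reduce mod 260655]
228532 = 2^2·57133; (2/260655) = +1 since 260655 mod 8 = 7, so (228532/260655) = (+1)^2·(57133/260655); sign now +1
reciprocity: (57133/260655) = +1·(260655/57133) since 57133 mod 4 = 1, 260655 mod 4 = 3; sign now +1
(260655/57133) = (32123/57133)   [reduce mod 57133]
reciprocity: (32123/57133) = +1·(57133/32123) since 32123 mod 4 = 3, 57133 mod 4 = 1; sign now +1
(57133/32123) = (25010/32123)   [reduce mod 32123]
25010 = 2^1·12505; (2/32123) = -1 since 32123 mod 8 = 3, so (25010/32123) = (-1)^1·(12505/32123); sign now -1
reciprocity: (12505/32123) = +1·(32123/12505) since 12505 mod 4 = 1, 32123 mod 4 = 3; sign now -1
(32123/12505) = (7113/12505)   [reduce mod 12505]
reciprocity: (7113/12505) = +1·(12505/7113) since 7113 mod 4 = 1, 12505 mod 4 = 1; sign now -1
(12505/7113) = (5392/7113)   [reduce mod 7113]
5392 = 2^4·337; (2/7113) = +1 since 7113 mod 8 = 1, so (5392/7113) = (+1)^4·(337/7113); sign now -1
reciprocity: (337/7113) = +1·(7113/337) since 337 mod 4 = 1, 7113 mod 4 = 1; sign now -1
(7113/337) = (36/337)   [reduce mod 337]
36 = 2^2·9; (2/337) = +1 since 337 mod 8 = 1, so (36/337) = (+1)^2·(9/337); sign now -1
reciprocity: (9/337) = +1·(337/9) since 9 mod 4 = 1, 337 mod 4 = 1; sign now -1
(337/9) = (4/9)   [reduce mod 9]
4 = 2^2·1; (2/9) = +1 since 9 mod 8 = 1, so (4/9) = (+1)^2·(1/9); sign now -1
(1/9) = 1; final value = sign = -1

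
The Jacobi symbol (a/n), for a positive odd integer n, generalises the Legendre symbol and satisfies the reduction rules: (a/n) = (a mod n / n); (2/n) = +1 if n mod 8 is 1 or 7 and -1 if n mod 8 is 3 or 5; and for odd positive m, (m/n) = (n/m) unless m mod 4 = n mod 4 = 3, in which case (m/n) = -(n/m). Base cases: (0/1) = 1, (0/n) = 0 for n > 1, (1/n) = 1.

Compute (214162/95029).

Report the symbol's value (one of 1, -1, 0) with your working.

(214162/95029) = (24104/95029)   [reduce mod 95029]
24104 = 2^3·3013; (2/95029) = -1 since 95029 mod 8 = 5, so (24104/95029) = (-1)^3·(3013/95029); sign now -1
reciprocity: (3013/95029) = +1·(95029/3013) since 3013 mod 4 = 1, 95029 mod 4 = 1; sign now -1
(95029/3013) = (1626/3013)   [reduce mod 3013]
1626 = 2^1·813; (2/3013) = -1 since 3013 mod 8 = 5, so (1626/3013) = (-1)^1·(813/3013); sign now +1
reciprocity: (813/3013) = +1·(3013/813) since 813 mod 4 = 1, 3013 mod 4 = 1; sign now +1
(3013/813) = (574/813)   [reduce mod 813]
574 = 2^1·287; (2/813) = -1 since 813 mod 8 = 5, so (574/813) = (-1)^1·(287/813); sign now -1
reciprocity: (287/813) = +1·(813/287) since 287 mod 4 = 3, 813 mod 4 = 1; sign now -1
(813/287) = (239/287)   [reduce mod 287]
reciprocity: (239/287) = -1·(287/239) since 239 mod 4 = 3, 287 mod 4 = 3; sign now +1
(287/239) = (48/239)   [reduce mod 239]
48 = 2^4·3; (2/239) = +1 since 239 mod 8 = 7, so (48/239) = (+1)^4·(3/239); sign now +1
reciprocity: (3/239) = -1·(239/3) since 3 mod 4 = 3, 239 mod 4 = 3; sign now -1
(239/3) = (2/3)   [reduce mod 3]
2 = 2^1·1; (2/3) = -1 since 3 mod 8 = 3, so (2/3) = (-1)^1·(1/3); sign now +1
(1/3) = 1; final value = sign = +1

1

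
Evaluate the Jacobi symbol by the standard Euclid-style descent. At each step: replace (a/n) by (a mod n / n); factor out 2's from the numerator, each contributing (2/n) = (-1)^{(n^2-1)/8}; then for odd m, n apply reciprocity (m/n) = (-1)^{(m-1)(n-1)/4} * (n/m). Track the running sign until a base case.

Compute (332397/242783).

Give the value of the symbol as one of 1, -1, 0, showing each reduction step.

-1

(332397/242783): 332397 mod 242783 = 89614, so (332397/242783) = (89614/242783)
factor out 2^1: 89614 = 2^1·44807; with 242783 mod 8 = 7, (2/242783) = +1; sign now +1; continue with (44807/242783)
flip (44807/242783) -> (242783/44807): both odd, 44807 mod 4 = 3, 242783 mod 4 = 3, so the flip contributes -1; sign now -1
(242783/44807): 242783 mod 44807 = 18748, so (242783/44807) = (18748/44807)
factor out 2^2: 18748 = 2^2·4687; with 44807 mod 8 = 7, (2/44807) = +1; sign now -1; continue with (4687/44807)
flip (4687/44807) -> (44807/4687): both odd, 4687 mod 4 = 3, 44807 mod 4 = 3, so the flip contributes -1; sign now +1
(44807/4687): 44807 mod 4687 = 2624, so (44807/4687) = (2624/4687)
factor out 2^6: 2624 = 2^6·41; with 4687 mod 8 = 7, (2/4687) = +1; sign now +1; continue with (41/4687)
flip (41/4687) -> (4687/41): both odd, 41 mod 4 = 1, 4687 mod 4 = 3, so the flip contributes +1; sign now +1
(4687/41): 4687 mod 41 = 13, so (4687/41) = (13/41)
flip (13/41) -> (41/13): both odd, 13 mod 4 = 1, 41 mod 4 = 1, so the flip contributes +1; sign now +1
(41/13): 41 mod 13 = 2, so (41/13) = (2/13)
factor out 2^1: 2 = 2^1·1; with 13 mod 8 = 5, (2/13) = -1; sign now -1; continue with (1/13)
reached (1/13) = 1, so the symbol is -1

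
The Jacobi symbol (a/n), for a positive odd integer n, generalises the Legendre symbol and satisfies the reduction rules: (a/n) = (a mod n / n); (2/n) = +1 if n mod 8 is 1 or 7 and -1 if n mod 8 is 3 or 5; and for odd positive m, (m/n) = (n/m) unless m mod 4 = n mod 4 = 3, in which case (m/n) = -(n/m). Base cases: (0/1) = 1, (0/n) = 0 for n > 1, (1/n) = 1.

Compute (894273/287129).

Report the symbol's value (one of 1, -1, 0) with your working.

(894273/287129) = (32886/287129)   [reduce mod 287129]
32886 = 2^1·16443; (2/287129) = +1 since 287129 mod 8 = 1, so (32886/287129) = (+1)^1·(16443/287129); sign now +1
reciprocity: (16443/287129) = +1·(287129/16443) since 16443 mod 4 = 3, 287129 mod 4 = 1; sign now +1
(287129/16443) = (7598/16443)   [reduce mod 16443]
7598 = 2^1·3799; (2/16443) = -1 since 16443 mod 8 = 3, so (7598/16443) = (-1)^1·(3799/16443); sign now -1
reciprocity: (3799/16443) = -1·(16443/3799) since 3799 mod 4 = 3, 16443 mod 4 = 3; sign now +1
(16443/3799) = (1247/3799)   [reduce mod 3799]
reciprocity: (1247/3799) = -1·(3799/1247) since 1247 mod 4 = 3, 3799 mod 4 = 3; sign now -1
(3799/1247) = (58/1247)   [reduce mod 1247]
58 = 2^1·29; (2/1247) = +1 since 1247 mod 8 = 7, so (58/1247) = (+1)^1·(29/1247); sign now -1
reciprocity: (29/1247) = +1·(1247/29) since 29 mod 4 = 1, 1247 mod 4 = 3; sign now -1
(1247/29) = (0/29)   [reduce mod 29]
(0/29) = 0   [gcd(a, n) > 1]; final value = 0

0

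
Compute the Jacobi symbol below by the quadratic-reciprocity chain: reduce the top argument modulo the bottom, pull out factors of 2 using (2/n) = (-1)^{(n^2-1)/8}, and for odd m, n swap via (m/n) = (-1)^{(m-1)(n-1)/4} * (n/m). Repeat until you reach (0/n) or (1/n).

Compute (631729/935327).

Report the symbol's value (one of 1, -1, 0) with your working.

flip (631729/935327) -> (935327/631729): both odd, 631729 mod 4 = 1, 935327 mod 4 = 3, so the flip contributes +1; sign now +1
(935327/631729): 935327 mod 631729 = 303598, so (935327/631729) = (303598/631729)
factor out 2^1: 303598 = 2^1·151799; with 631729 mod 8 = 1, (2/631729) = +1; sign now +1; continue with (151799/631729)
flip (151799/631729) -> (631729/151799): both odd, 151799 mod 4 = 3, 631729 mod 4 = 1, so the flip contributes +1; sign now +1
(631729/151799): 631729 mod 151799 = 24533, so (631729/151799) = (24533/151799)
flip (24533/151799) -> (151799/24533): both odd, 24533 mod 4 = 1, 151799 mod 4 = 3, so the flip contributes +1; sign now +1
(151799/24533): 151799 mod 24533 = 4601, so (151799/24533) = (4601/24533)
flip (4601/24533) -> (24533/4601): both odd, 4601 mod 4 = 1, 24533 mod 4 = 1, so the flip contributes +1; sign now +1
(24533/4601): 24533 mod 4601 = 1528, so (24533/4601) = (1528/4601)
factor out 2^3: 1528 = 2^3·191; with 4601 mod 8 = 1, (2/4601) = +1; sign now +1; continue with (191/4601)
flip (191/4601) -> (4601/191): both odd, 191 mod 4 = 3, 4601 mod 4 = 1, so the flip contributes +1; sign now +1
(4601/191): 4601 mod 191 = 17, so (4601/191) = (17/191)
flip (17/191) -> (191/17): both odd, 17 mod 4 = 1, 191 mod 4 = 3, so the flip contributes +1; sign now +1
(191/17): 191 mod 17 = 4, so (191/17) = (4/17)
factor out 2^2: 4 = 2^2·1; with 17 mod 8 = 1, (2/17) = +1; sign now +1; continue with (1/17)
reached (1/17) = 1, so the symbol is +1

1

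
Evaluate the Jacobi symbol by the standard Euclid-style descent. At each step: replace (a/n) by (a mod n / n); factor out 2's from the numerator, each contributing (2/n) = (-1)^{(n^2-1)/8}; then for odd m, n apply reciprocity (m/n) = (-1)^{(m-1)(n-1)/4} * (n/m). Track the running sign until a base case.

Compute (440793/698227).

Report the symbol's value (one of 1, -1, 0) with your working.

1

flip (440793/698227) -> (698227/440793): both odd, 440793 mod 4 = 1, 698227 mod 4 = 3, so the flip contributes +1; sign now +1
(698227/440793): 698227 mod 440793 = 257434, so (698227/440793) = (257434/440793)
factor out 2^1: 257434 = 2^1·128717; with 440793 mod 8 = 1, (2/440793) = +1; sign now +1; continue with (128717/440793)
flip (128717/440793) -> (440793/128717): both odd, 128717 mod 4 = 1, 440793 mod 4 = 1, so the flip contributes +1; sign now +1
(440793/128717): 440793 mod 128717 = 54642, so (440793/128717) = (54642/128717)
factor out 2^1: 54642 = 2^1·27321; with 128717 mod 8 = 5, (2/128717) = -1; sign now -1; continue with (27321/128717)
flip (27321/128717) -> (128717/27321): both odd, 27321 mod 4 = 1, 128717 mod 4 = 1, so the flip contributes +1; sign now -1
(128717/27321): 128717 mod 27321 = 19433, so (128717/27321) = (19433/27321)
flip (19433/27321) -> (27321/19433): both odd, 19433 mod 4 = 1, 27321 mod 4 = 1, so the flip contributes +1; sign now -1
(27321/19433): 27321 mod 19433 = 7888, so (27321/19433) = (7888/19433)
factor out 2^4: 7888 = 2^4·493; with 19433 mod 8 = 1, (2/19433) = +1; sign now -1; continue with (493/19433)
flip (493/19433) -> (19433/493): both odd, 493 mod 4 = 1, 19433 mod 4 = 1, so the flip contributes +1; sign now -1
(19433/493): 19433 mod 493 = 206, so (19433/493) = (206/493)
factor out 2^1: 206 = 2^1·103; with 493 mod 8 = 5, (2/493) = -1; sign now +1; continue with (103/493)
flip (103/493) -> (493/103): both odd, 103 mod 4 = 3, 493 mod 4 = 1, so the flip contributes +1; sign now +1
(493/103): 493 mod 103 = 81, so (493/103) = (81/103)
flip (81/103) -> (103/81): both odd, 81 mod 4 = 1, 103 mod 4 = 3, so the flip contributes +1; sign now +1
(103/81): 103 mod 81 = 22, so (103/81) = (22/81)
factor out 2^1: 22 = 2^1·11; with 81 mod 8 = 1, (2/81) = +1; sign now +1; continue with (11/81)
flip (11/81) -> (81/11): both odd, 11 mod 4 = 3, 81 mod 4 = 1, so the flip contributes +1; sign now +1
(81/11): 81 mod 11 = 4, so (81/11) = (4/11)
factor out 2^2: 4 = 2^2·1; with 11 mod 8 = 3, (2/11) = -1; sign now +1; continue with (1/11)
reached (1/11) = 1, so the symbol is +1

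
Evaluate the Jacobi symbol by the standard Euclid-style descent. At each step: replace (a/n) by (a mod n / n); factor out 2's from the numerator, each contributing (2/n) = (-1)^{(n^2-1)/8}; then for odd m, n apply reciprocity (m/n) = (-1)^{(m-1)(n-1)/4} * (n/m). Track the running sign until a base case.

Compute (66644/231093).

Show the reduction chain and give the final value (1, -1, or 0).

factor out 2^2: 66644 = 2^2·16661; with 231093 mod 8 = 5, (2/231093) = -1; sign now +1; continue with (16661/231093)
flip (16661/231093) -> (231093/16661): both odd, 16661 mod 4 = 1, 231093 mod 4 = 1, so the flip contributes +1; sign now +1
(231093/16661): 231093 mod 16661 = 14500, so (231093/16661) = (14500/16661)
factor out 2^2: 14500 = 2^2·3625; with 16661 mod 8 = 5, (2/16661) = -1; sign now +1; continue with (3625/16661)
flip (3625/16661) -> (16661/3625): both odd, 3625 mod 4 = 1, 16661 mod 4 = 1, so the flip contributes +1; sign now +1
(16661/3625): 16661 mod 3625 = 2161, so (16661/3625) = (2161/3625)
flip (2161/3625) -> (3625/2161): both odd, 2161 mod 4 = 1, 3625 mod 4 = 1, so the flip contributes +1; sign now +1
(3625/2161): 3625 mod 2161 = 1464, so (3625/2161) = (1464/2161)
factor out 2^3: 1464 = 2^3·183; with 2161 mod 8 = 1, (2/2161) = +1; sign now +1; continue with (183/2161)
flip (183/2161) -> (2161/183): both odd, 183 mod 4 = 3, 2161 mod 4 = 1, so the flip contributes +1; sign now +1
(2161/183): 2161 mod 183 = 148, so (2161/183) = (148/183)
factor out 2^2: 148 = 2^2·37; with 183 mod 8 = 7, (2/183) = +1; sign now +1; continue with (37/183)
flip (37/183) -> (183/37): both odd, 37 mod 4 = 1, 183 mod 4 = 3, so the flip contributes +1; sign now +1
(183/37): 183 mod 37 = 35, so (183/37) = (35/37)
flip (35/37) -> (37/35): both odd, 35 mod 4 = 3, 37 mod 4 = 1, so the flip contributes +1; sign now +1
(37/35): 37 mod 35 = 2, so (37/35) = (2/35)
factor out 2^1: 2 = 2^1·1; with 35 mod 8 = 3, (2/35) = -1; sign now -1; continue with (1/35)
reached (1/35) = 1, so the symbol is -1

-1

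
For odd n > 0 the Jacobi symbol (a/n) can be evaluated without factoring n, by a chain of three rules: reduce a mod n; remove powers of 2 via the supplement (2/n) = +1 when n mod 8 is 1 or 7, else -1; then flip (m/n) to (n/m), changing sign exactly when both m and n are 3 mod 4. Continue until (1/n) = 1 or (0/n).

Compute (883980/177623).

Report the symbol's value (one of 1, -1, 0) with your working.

(883980/177623): 883980 mod 177623 = 173488, so (883980/177623) = (173488/177623)
factor out 2^4: 173488 = 2^4·10843; with 177623 mod 8 = 7, (2/177623) = +1; sign now +1; continue with (10843/177623)
flip (10843/177623) -> (177623/10843): both odd, 10843 mod 4 = 3, 177623 mod 4 = 3, so the flip contributes -1; sign now -1
(177623/10843): 177623 mod 10843 = 4135, so (177623/10843) = (4135/10843)
flip (4135/10843) -> (10843/4135): both odd, 4135 mod 4 = 3, 10843 mod 4 = 3, so the flip contributes -1; sign now +1
(10843/4135): 10843 mod 4135 = 2573, so (10843/4135) = (2573/4135)
flip (2573/4135) -> (4135/2573): both odd, 2573 mod 4 = 1, 4135 mod 4 = 3, so the flip contributes +1; sign now +1
(4135/2573): 4135 mod 2573 = 1562, so (4135/2573) = (1562/2573)
factor out 2^1: 1562 = 2^1·781; with 2573 mod 8 = 5, (2/2573) = -1; sign now -1; continue with (781/2573)
flip (781/2573) -> (2573/781): both odd, 781 mod 4 = 1, 2573 mod 4 = 1, so the flip contributes +1; sign now -1
(2573/781): 2573 mod 781 = 230, so (2573/781) = (230/781)
factor out 2^1: 230 = 2^1·115; with 781 mod 8 = 5, (2/781) = -1; sign now +1; continue with (115/781)
flip (115/781) -> (781/115): both odd, 115 mod 4 = 3, 781 mod 4 = 1, so the flip contributes +1; sign now +1
(781/115): 781 mod 115 = 91, so (781/115) = (91/115)
flip (91/115) -> (115/91): both odd, 91 mod 4 = 3, 115 mod 4 = 3, so the flip contributes -1; sign now -1
(115/91): 115 mod 91 = 24, so (115/91) = (24/91)
factor out 2^3: 24 = 2^3·3; with 91 mod 8 = 3, (2/91) = -1; sign now +1; continue with (3/91)
flip (3/91) -> (91/3): both odd, 3 mod 4 = 3, 91 mod 4 = 3, so the flip contributes -1; sign now -1
(91/3): 91 mod 3 = 1, so (91/3) = (1/3)
reached (1/3) = 1, so the symbol is -1

-1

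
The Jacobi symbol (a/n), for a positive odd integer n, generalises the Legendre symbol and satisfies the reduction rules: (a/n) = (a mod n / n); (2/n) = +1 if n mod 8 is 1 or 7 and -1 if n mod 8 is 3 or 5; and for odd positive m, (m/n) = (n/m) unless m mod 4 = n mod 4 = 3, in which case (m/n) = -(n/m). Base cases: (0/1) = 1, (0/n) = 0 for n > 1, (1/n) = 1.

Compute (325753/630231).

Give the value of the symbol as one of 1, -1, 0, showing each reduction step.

-1

reciprocity: (325753/630231) = +1·(630231/325753) since 325753 mod 4 = 1, 630231 mod 4 = 3; sign now +1
(630231/325753) = (304478/325753)   [reduce mod 325753]
304478 = 2^1·152239; (2/325753) = +1 since 325753 mod 8 = 1, so (304478/325753) = (+1)^1·(152239/325753); sign now +1
reciprocity: (152239/325753) = +1·(325753/152239) since 152239 mod 4 = 3, 325753 mod 4 = 1; sign now +1
(325753/152239) = (21275/152239)   [reduce mod 152239]
reciprocity: (21275/152239) = -1·(152239/21275) since 21275 mod 4 = 3, 152239 mod 4 = 3; sign now -1
(152239/21275) = (3314/21275)   [reduce mod 21275]
3314 = 2^1·1657; (2/21275) = -1 since 21275 mod 8 = 3, so (3314/21275) = (-1)^1·(1657/21275); sign now +1
reciprocity: (1657/21275) = +1·(21275/1657) since 1657 mod 4 = 1, 21275 mod 4 = 3; sign now +1
(21275/1657) = (1391/1657)   [reduce mod 1657]
reciprocity: (1391/1657) = +1·(1657/1391) since 1391 mod 4 = 3, 1657 mod 4 = 1; sign now +1
(1657/1391) = (266/1391)   [reduce mod 1391]
266 = 2^1·133; (2/1391) = +1 since 1391 mod 8 = 7, so (266/1391) = (+1)^1·(133/1391); sign now +1
reciprocity: (133/1391) = +1·(1391/133) since 133 mod 4 = 1, 1391 mod 4 = 3; sign now +1
(1391/133) = (61/133)   [reduce mod 133]
reciprocity: (61/133) = +1·(133/61) since 61 mod 4 = 1, 133 mod 4 = 1; sign now +1
(133/61) = (11/61)   [reduce mod 61]
reciprocity: (11/61) = +1·(61/11) since 11 mod 4 = 3, 61 mod 4 = 1; sign now +1
(61/11) = (6/11)   [reduce mod 11]
6 = 2^1·3; (2/11) = -1 since 11 mod 8 = 3, so (6/11) = (-1)^1·(3/11); sign now -1
reciprocity: (3/11) = -1·(11/3) since 3 mod 4 = 3, 11 mod 4 = 3; sign now +1
(11/3) = (2/3)   [reduce mod 3]
2 = 2^1·1; (2/3) = -1 since 3 mod 8 = 3, so (2/3) = (-1)^1·(1/3); sign now -1
(1/3) = 1; final value = sign = -1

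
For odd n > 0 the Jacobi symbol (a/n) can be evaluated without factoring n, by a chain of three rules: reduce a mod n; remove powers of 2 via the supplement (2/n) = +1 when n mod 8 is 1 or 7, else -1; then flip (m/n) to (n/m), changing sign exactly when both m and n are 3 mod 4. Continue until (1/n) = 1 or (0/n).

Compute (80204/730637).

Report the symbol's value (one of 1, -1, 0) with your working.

1

factor out 2^2: 80204 = 2^2·20051; with 730637 mod 8 = 5, (2/730637) = -1; sign now +1; continue with (20051/730637)
flip (20051/730637) -> (730637/20051): both odd, 20051 mod 4 = 3, 730637 mod 4 = 1, so the flip contributes +1; sign now +1
(730637/20051): 730637 mod 20051 = 8801, so (730637/20051) = (8801/20051)
flip (8801/20051) -> (20051/8801): both odd, 8801 mod 4 = 1, 20051 mod 4 = 3, so the flip contributes +1; sign now +1
(20051/8801): 20051 mod 8801 = 2449, so (20051/8801) = (2449/8801)
flip (2449/8801) -> (8801/2449): both odd, 2449 mod 4 = 1, 8801 mod 4 = 1, so the flip contributes +1; sign now +1
(8801/2449): 8801 mod 2449 = 1454, so (8801/2449) = (1454/2449)
factor out 2^1: 1454 = 2^1·727; with 2449 mod 8 = 1, (2/2449) = +1; sign now +1; continue with (727/2449)
flip (727/2449) -> (2449/727): both odd, 727 mod 4 = 3, 2449 mod 4 = 1, so the flip contributes +1; sign now +1
(2449/727): 2449 mod 727 = 268, so (2449/727) = (268/727)
factor out 2^2: 268 = 2^2·67; with 727 mod 8 = 7, (2/727) = +1; sign now +1; continue with (67/727)
flip (67/727) -> (727/67): both odd, 67 mod 4 = 3, 727 mod 4 = 3, so the flip contributes -1; sign now -1
(727/67): 727 mod 67 = 57, so (727/67) = (57/67)
flip (57/67) -> (67/57): both odd, 57 mod 4 = 1, 67 mod 4 = 3, so the flip contributes +1; sign now -1
(67/57): 67 mod 57 = 10, so (67/57) = (10/57)
factor out 2^1: 10 = 2^1·5; with 57 mod 8 = 1, (2/57) = +1; sign now -1; continue with (5/57)
flip (5/57) -> (57/5): both odd, 5 mod 4 = 1, 57 mod 4 = 1, so the flip contributes +1; sign now -1
(57/5): 57 mod 5 = 2, so (57/5) = (2/5)
factor out 2^1: 2 = 2^1·1; with 5 mod 8 = 5, (2/5) = -1; sign now +1; continue with (1/5)
reached (1/5) = 1, so the symbol is +1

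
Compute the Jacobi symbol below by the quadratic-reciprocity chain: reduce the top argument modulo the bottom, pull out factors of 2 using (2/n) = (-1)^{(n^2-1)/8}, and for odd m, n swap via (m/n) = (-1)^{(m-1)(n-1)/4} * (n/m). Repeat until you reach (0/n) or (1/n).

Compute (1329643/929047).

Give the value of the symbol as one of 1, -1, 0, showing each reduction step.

(1329643/929047) = (400596/929047)   [reduce mod 929047]
400596 = 2^2·100149; (2/929047) = +1 since 929047 mod 8 = 7, so (400596/929047) = (+1)^2·(100149/929047); sign now +1
reciprocity: (100149/929047) = +1·(929047/100149) since 100149 mod 4 = 1, 929047 mod 4 = 3; sign now +1
(929047/100149) = (27706/100149)   [reduce mod 100149]
27706 = 2^1·13853; (2/100149) = -1 since 100149 mod 8 = 5, so (27706/100149) = (-1)^1·(13853/100149); sign now -1
reciprocity: (13853/100149) = +1·(100149/13853) since 13853 mod 4 = 1, 100149 mod 4 = 1; sign now -1
(100149/13853) = (3178/13853)   [reduce mod 13853]
3178 = 2^1·1589; (2/13853) = -1 since 13853 mod 8 = 5, so (3178/13853) = (-1)^1·(1589/13853); sign now +1
reciprocity: (1589/13853) = +1·(13853/1589) since 1589 mod 4 = 1, 13853 mod 4 = 1; sign now +1
(13853/1589) = (1141/1589)   [reduce mod 1589]
reciprocity: (1141/1589) = +1·(1589/1141) since 1141 mod 4 = 1, 1589 mod 4 = 1; sign now +1
(1589/1141) = (448/1141)   [reduce mod 1141]
448 = 2^6·7; (2/1141) = -1 since 1141 mod 8 = 5, so (448/1141) = (-1)^6·(7/1141); sign now +1
reciprocity: (7/1141) = +1·(1141/7) since 7 mod 4 = 3, 1141 mod 4 = 1; sign now +1
(1141/7) = (0/7)   [reduce mod 7]
(0/7) = 0   [gcd(a, n) > 1]; final value = 0

0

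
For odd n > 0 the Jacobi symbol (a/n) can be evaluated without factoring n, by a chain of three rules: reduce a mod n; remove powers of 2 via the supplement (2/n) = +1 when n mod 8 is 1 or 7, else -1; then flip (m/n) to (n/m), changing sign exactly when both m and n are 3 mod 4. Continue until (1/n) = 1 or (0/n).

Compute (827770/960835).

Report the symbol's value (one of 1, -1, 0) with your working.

factor out 2^1: 827770 = 2^1·413885; with 960835 mod 8 = 3, (2/960835) = -1; sign now -1; continue with (413885/960835)
flip (413885/960835) -> (960835/413885): both odd, 413885 mod 4 = 1, 960835 mod 4 = 3, so the flip contributes +1; sign now -1
(960835/413885): 960835 mod 413885 = 133065, so (960835/413885) = (133065/413885)
flip (133065/413885) -> (413885/133065): both odd, 133065 mod 4 = 1, 413885 mod 4 = 1, so the flip contributes +1; sign now -1
(413885/133065): 413885 mod 133065 = 14690, so (413885/133065) = (14690/133065)
factor out 2^1: 14690 = 2^1·7345; with 133065 mod 8 = 1, (2/133065) = +1; sign now -1; continue with (7345/133065)
flip (7345/133065) -> (133065/7345): both odd, 7345 mod 4 = 1, 133065 mod 4 = 1, so the flip contributes +1; sign now -1
(133065/7345): 133065 mod 7345 = 855, so (133065/7345) = (855/7345)
flip (855/7345) -> (7345/855): both odd, 855 mod 4 = 3, 7345 mod 4 = 1, so the flip contributes +1; sign now -1
(7345/855): 7345 mod 855 = 505, so (7345/855) = (505/855)
flip (505/855) -> (855/505): both odd, 505 mod 4 = 1, 855 mod 4 = 3, so the flip contributes +1; sign now -1
(855/505): 855 mod 505 = 350, so (855/505) = (350/505)
factor out 2^1: 350 = 2^1·175; with 505 mod 8 = 1, (2/505) = +1; sign now -1; continue with (175/505)
flip (175/505) -> (505/175): both odd, 175 mod 4 = 3, 505 mod 4 = 1, so the flip contributes +1; sign now -1
(505/175): 505 mod 175 = 155, so (505/175) = (155/175)
flip (155/175) -> (175/155): both odd, 155 mod 4 = 3, 175 mod 4 = 3, so the flip contributes -1; sign now +1
(175/155): 175 mod 155 = 20, so (175/155) = (20/155)
factor out 2^2: 20 = 2^2·5; with 155 mod 8 = 3, (2/155) = -1; sign now +1; continue with (5/155)
flip (5/155) -> (155/5): both odd, 5 mod 4 = 1, 155 mod 4 = 3, so the flip contributes +1; sign now +1
(155/5): 155 mod 5 = 0, so (155/5) = (0/5)
reached (0/5); gcd(a, n) > 1, so (0/5) = 0 and the symbol is 0

0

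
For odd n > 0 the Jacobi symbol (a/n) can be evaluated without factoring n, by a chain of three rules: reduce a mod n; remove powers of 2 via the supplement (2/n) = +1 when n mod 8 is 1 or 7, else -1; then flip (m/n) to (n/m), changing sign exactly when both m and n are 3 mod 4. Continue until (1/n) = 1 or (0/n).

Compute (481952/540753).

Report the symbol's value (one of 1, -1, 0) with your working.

1

factor out 2^5: 481952 = 2^5·15061; with 540753 mod 8 = 1, (2/540753) = +1; sign now +1; continue with (15061/540753)
flip (15061/540753) -> (540753/15061): both odd, 15061 mod 4 = 1, 540753 mod 4 = 1, so the flip contributes +1; sign now +1
(540753/15061): 540753 mod 15061 = 13618, so (540753/15061) = (13618/15061)
factor out 2^1: 13618 = 2^1·6809; with 15061 mod 8 = 5, (2/15061) = -1; sign now -1; continue with (6809/15061)
flip (6809/15061) -> (15061/6809): both odd, 6809 mod 4 = 1, 15061 mod 4 = 1, so the flip contributes +1; sign now -1
(15061/6809): 15061 mod 6809 = 1443, so (15061/6809) = (1443/6809)
flip (1443/6809) -> (6809/1443): both odd, 1443 mod 4 = 3, 6809 mod 4 = 1, so the flip contributes +1; sign now -1
(6809/1443): 6809 mod 1443 = 1037, so (6809/1443) = (1037/1443)
flip (1037/1443) -> (1443/1037): both odd, 1037 mod 4 = 1, 1443 mod 4 = 3, so the flip contributes +1; sign now -1
(1443/1037): 1443 mod 1037 = 406, so (1443/1037) = (406/1037)
factor out 2^1: 406 = 2^1·203; with 1037 mod 8 = 5, (2/1037) = -1; sign now +1; continue with (203/1037)
flip (203/1037) -> (1037/203): both odd, 203 mod 4 = 3, 1037 mod 4 = 1, so the flip contributes +1; sign now +1
(1037/203): 1037 mod 203 = 22, so (1037/203) = (22/203)
factor out 2^1: 22 = 2^1·11; with 203 mod 8 = 3, (2/203) = -1; sign now -1; continue with (11/203)
flip (11/203) -> (203/11): both odd, 11 mod 4 = 3, 203 mod 4 = 3, so the flip contributes -1; sign now +1
(203/11): 203 mod 11 = 5, so (203/11) = (5/11)
flip (5/11) -> (11/5): both odd, 5 mod 4 = 1, 11 mod 4 = 3, so the flip contributes +1; sign now +1
(11/5): 11 mod 5 = 1, so (11/5) = (1/5)
reached (1/5) = 1, so the symbol is +1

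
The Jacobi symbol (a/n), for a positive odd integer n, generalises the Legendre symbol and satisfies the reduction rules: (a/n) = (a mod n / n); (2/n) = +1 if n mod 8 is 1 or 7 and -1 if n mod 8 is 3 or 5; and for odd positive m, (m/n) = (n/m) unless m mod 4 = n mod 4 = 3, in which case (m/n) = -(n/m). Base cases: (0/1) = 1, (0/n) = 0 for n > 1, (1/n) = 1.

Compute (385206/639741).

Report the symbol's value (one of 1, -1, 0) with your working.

0

385206 = 2^1·192603; (2/639741) = -1 since 639741 mod 8 = 5, so (385206/639741) = (-1)^1·(192603/639741); sign now -1
reciprocity: (192603/639741) = +1·(639741/192603) since 192603 mod 4 = 3, 639741 mod 4 = 1; sign now -1
(639741/192603) = (61932/192603)   [reduce mod 192603]
61932 = 2^2·15483; (2/192603) = -1 since 192603 mod 8 = 3, so (61932/192603) = (-1)^2·(15483/192603); sign now -1
reciprocity: (15483/192603) = -1·(192603/15483) since 15483 mod 4 = 3, 192603 mod 4 = 3; sign now +1
(192603/15483) = (6807/15483)   [reduce mod 15483]
reciprocity: (6807/15483) = -1·(15483/6807) since 6807 mod 4 = 3, 15483 mod 4 = 3; sign now -1
(15483/6807) = (1869/6807)   [reduce mod 6807]
reciprocity: (1869/6807) = +1·(6807/1869) since 1869 mod 4 = 1, 6807 mod 4 = 3; sign now -1
(6807/1869) = (1200/1869)   [reduce mod 1869]
1200 = 2^4·75; (2/1869) = -1 since 1869 mod 8 = 5, so (1200/1869) = (-1)^4·(75/1869); sign now -1
reciprocity: (75/1869) = +1·(1869/75) since 75 mod 4 = 3, 1869 mod 4 = 1; sign now -1
(1869/75) = (69/75)   [reduce mod 75]
reciprocity: (69/75) = +1·(75/69) since 69 mod 4 = 1, 75 mod 4 = 3; sign now -1
(75/69) = (6/69)   [reduce mod 69]
6 = 2^1·3; (2/69) = -1 since 69 mod 8 = 5, so (6/69) = (-1)^1·(3/69); sign now +1
reciprocity: (3/69) = +1·(69/3) since 3 mod 4 = 3, 69 mod 4 = 1; sign now +1
(69/3) = (0/3)   [reduce mod 3]
(0/3) = 0   [gcd(a, n) > 1]; final value = 0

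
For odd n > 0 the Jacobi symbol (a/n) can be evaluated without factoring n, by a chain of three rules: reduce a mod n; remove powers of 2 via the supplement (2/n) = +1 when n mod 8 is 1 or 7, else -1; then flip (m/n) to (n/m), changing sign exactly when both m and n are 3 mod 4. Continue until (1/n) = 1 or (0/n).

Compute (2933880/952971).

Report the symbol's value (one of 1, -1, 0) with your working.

0

(2933880/952971) = (74967/952971)   [reduce mod 952971]
reciprocity: (74967/952971) = -1·(952971/74967) since 74967 mod 4 = 3, 952971 mod 4 = 3; sign now -1
(952971/74967) = (53367/74967)   [reduce mod 74967]
reciprocity: (53367/74967) = -1·(74967/53367) since 53367 mod 4 = 3, 74967 mod 4 = 3; sign now +1
(74967/53367) = (21600/53367)   [reduce mod 53367]
21600 = 2^5·675; (2/53367) = +1 since 53367 mod 8 = 7, so (21600/53367) = (+1)^5·(675/53367); sign now +1
reciprocity: (675/53367) = -1·(53367/675) since 675 mod 4 = 3, 53367 mod 4 = 3; sign now -1
(53367/675) = (42/675)   [reduce mod 675]
42 = 2^1·21; (2/675) = -1 since 675 mod 8 = 3, so (42/675) = (-1)^1·(21/675); sign now +1
reciprocity: (21/675) = +1·(675/21) since 21 mod 4 = 1, 675 mod 4 = 3; sign now +1
(675/21) = (3/21)   [reduce mod 21]
reciprocity: (3/21) = +1·(21/3) since 3 mod 4 = 3, 21 mod 4 = 1; sign now +1
(21/3) = (0/3)   [reduce mod 3]
(0/3) = 0   [gcd(a, n) > 1]; final value = 0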